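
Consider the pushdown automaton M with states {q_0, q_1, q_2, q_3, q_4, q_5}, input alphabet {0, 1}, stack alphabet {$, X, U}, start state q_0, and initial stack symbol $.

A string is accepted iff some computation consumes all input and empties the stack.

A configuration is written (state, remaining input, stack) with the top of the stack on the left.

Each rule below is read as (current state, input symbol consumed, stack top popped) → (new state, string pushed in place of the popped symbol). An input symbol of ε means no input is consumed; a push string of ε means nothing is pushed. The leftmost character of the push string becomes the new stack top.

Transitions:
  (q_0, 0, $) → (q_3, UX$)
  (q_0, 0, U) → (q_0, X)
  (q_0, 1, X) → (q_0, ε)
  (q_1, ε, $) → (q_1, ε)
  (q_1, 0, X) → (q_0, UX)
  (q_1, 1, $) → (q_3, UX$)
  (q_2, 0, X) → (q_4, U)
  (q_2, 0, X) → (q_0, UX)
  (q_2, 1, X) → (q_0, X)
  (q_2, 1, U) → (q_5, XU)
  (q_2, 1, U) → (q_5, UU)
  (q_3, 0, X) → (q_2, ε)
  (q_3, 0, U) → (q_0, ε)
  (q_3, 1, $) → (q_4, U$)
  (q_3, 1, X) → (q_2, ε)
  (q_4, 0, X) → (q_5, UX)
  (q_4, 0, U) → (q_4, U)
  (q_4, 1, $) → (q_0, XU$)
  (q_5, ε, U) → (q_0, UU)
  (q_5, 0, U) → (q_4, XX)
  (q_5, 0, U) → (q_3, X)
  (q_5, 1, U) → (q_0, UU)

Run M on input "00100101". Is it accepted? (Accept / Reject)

Reject

No computation consumes all input and empties the stack.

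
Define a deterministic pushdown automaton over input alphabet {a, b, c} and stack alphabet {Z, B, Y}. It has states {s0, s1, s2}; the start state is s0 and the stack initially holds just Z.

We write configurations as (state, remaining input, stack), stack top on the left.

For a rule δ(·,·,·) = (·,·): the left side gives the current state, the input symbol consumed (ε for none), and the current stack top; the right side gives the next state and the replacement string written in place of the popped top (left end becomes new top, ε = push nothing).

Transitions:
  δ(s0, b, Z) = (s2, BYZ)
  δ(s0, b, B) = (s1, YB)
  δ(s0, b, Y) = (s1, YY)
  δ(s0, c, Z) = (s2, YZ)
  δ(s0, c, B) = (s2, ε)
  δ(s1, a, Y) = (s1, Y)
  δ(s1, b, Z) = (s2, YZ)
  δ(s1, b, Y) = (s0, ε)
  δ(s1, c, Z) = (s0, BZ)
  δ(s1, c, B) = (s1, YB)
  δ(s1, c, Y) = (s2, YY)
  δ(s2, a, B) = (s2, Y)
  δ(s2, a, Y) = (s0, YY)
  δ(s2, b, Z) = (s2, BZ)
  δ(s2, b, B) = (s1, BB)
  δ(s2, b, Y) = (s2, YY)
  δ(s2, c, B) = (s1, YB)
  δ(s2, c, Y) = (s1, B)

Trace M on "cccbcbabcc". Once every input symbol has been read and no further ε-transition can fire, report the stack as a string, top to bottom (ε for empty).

YBYZ

(s0, cccbcbabcc, Z)
  read c, top Z: go to s2, push YZ → (s2, ccbcbabcc, YZ)
  read c, top Y: go to s1, push B → (s1, cbcbabcc, BZ)
  read c, top B: go to s1, push YB → (s1, bcbabcc, YBZ)
  read b, top Y: go to s0, push ε → (s0, cbabcc, BZ)
  read c, top B: go to s2, push ε → (s2, babcc, Z)
  read b, top Z: go to s2, push BZ → (s2, abcc, BZ)
  read a, top B: go to s2, push Y → (s2, bcc, YZ)
  read b, top Y: go to s2, push YY → (s2, cc, YYZ)
  read c, top Y: go to s1, push B → (s1, c, BYZ)
  read c, top B: go to s1, push YB → (s1, ε, YBYZ)
All input consumed in state s1 with stack YBYZ.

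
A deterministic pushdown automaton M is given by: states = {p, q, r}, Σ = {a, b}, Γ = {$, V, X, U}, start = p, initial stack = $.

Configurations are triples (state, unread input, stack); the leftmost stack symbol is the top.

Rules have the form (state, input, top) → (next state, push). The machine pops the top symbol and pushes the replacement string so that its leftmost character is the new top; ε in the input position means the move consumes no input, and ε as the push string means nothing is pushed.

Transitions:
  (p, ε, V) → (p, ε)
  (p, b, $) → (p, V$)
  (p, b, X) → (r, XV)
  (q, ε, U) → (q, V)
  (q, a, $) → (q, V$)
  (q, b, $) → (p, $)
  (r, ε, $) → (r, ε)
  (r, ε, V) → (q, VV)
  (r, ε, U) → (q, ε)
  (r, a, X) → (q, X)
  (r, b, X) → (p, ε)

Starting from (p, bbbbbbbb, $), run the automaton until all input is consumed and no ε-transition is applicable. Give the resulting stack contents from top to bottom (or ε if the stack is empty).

$

(p, bbbbbbbb, $) ⊢ (p, bbbbbbb, V$) ⊢ (p, bbbbbbb, $) ⊢ (p, bbbbbb, V$) ⊢ (p, bbbbbb, $) ⊢ (p, bbbbb, V$) ⊢ (p, bbbbb, $) ⊢ (p, bbbb, V$) ⊢ (p, bbbb, $) ⊢ (p, bbb, V$) ⊢ (p, bbb, $) ⊢ (p, bb, V$) ⊢ (p, bb, $) ⊢ (p, b, V$) ⊢ (p, b, $) ⊢ (p, ε, V$) ⊢ (p, ε, $)
All input consumed in state p with stack $.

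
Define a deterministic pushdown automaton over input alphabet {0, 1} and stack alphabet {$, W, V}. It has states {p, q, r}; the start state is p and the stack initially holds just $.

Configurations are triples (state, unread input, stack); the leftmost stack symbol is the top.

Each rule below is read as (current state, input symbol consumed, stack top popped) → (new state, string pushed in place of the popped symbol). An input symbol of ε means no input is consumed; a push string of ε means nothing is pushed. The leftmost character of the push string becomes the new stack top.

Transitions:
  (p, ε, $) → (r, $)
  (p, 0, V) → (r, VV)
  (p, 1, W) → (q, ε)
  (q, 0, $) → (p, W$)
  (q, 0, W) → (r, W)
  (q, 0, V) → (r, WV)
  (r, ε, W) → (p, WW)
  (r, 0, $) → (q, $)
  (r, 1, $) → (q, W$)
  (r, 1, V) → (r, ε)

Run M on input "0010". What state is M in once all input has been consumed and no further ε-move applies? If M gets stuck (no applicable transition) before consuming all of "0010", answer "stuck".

p

(p, 0010, $)
  ε-move, top $: go to r, push $ → (r, 0010, $)
  read 0, top $: go to q, push $ → (q, 010, $)
  read 0, top $: go to p, push W$ → (p, 10, W$)
  read 1, top W: go to q, push ε → (q, 0, $)
  read 0, top $: go to p, push W$ → (p, ε, W$)
All input consumed; M is in state p.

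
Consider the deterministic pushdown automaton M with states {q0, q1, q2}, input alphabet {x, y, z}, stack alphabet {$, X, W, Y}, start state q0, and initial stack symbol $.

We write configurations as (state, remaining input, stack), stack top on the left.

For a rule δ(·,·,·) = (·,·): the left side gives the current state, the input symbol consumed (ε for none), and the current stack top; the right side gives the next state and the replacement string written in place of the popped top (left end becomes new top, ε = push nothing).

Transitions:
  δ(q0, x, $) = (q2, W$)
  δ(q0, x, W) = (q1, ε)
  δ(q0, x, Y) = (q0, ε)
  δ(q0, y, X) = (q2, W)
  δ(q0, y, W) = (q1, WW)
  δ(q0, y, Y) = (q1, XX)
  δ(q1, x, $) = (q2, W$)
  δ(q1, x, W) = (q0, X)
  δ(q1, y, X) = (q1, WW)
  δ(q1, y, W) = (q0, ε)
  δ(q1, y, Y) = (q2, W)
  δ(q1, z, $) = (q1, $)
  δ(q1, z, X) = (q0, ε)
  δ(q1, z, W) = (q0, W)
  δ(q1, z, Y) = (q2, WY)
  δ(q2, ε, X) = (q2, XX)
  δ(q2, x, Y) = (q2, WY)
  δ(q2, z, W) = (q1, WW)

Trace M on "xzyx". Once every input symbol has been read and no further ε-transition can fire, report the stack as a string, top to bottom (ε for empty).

(q0, xzyx, $)
  read x, top $: go to q2, push W$ → (q2, zyx, W$)
  read z, top W: go to q1, push WW → (q1, yx, WW$)
  read y, top W: go to q0, push ε → (q0, x, W$)
  read x, top W: go to q1, push ε → (q1, ε, $)
All input consumed in state q1 with stack $.

$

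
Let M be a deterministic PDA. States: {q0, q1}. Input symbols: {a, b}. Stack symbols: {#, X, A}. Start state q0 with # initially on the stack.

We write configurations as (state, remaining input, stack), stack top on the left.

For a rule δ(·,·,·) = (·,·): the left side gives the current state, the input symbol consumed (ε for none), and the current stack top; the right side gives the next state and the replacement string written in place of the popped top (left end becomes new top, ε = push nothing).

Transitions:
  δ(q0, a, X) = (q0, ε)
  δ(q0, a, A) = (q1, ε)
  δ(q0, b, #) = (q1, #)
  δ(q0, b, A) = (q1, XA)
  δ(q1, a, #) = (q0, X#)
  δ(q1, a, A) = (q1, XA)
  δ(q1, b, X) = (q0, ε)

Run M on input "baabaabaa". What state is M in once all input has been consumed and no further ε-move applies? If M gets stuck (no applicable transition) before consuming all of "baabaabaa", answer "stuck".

q0

(q0, baabaabaa, #)
  read b, top #: go to q1, push # → (q1, aabaabaa, #)
  read a, top #: go to q0, push X# → (q0, abaabaa, X#)
  read a, top X: go to q0, push ε → (q0, baabaa, #)
  read b, top #: go to q1, push # → (q1, aabaa, #)
  read a, top #: go to q0, push X# → (q0, abaa, X#)
  read a, top X: go to q0, push ε → (q0, baa, #)
  read b, top #: go to q1, push # → (q1, aa, #)
  read a, top #: go to q0, push X# → (q0, a, X#)
  read a, top X: go to q0, push ε → (q0, ε, #)
All input consumed; M is in state q0.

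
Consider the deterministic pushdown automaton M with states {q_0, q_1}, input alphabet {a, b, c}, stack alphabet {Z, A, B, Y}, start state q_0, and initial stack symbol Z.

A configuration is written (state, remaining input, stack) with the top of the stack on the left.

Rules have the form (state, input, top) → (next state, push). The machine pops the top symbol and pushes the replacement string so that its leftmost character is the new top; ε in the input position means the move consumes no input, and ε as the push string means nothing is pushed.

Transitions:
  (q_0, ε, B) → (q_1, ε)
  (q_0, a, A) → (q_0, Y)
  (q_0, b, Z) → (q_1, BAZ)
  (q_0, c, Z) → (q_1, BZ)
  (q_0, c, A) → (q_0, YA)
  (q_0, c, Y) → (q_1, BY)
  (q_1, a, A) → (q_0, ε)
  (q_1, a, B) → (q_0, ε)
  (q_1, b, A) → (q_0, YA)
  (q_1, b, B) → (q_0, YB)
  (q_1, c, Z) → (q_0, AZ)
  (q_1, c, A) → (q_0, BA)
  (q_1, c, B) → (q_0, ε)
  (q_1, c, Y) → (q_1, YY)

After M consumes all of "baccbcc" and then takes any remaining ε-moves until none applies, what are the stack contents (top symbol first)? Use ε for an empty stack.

YBYAZ

(q_0, baccbcc, Z)
  read b, top Z: go to q_1, push BAZ → (q_1, accbcc, BAZ)
  read a, top B: go to q_0, push ε → (q_0, ccbcc, AZ)
  read c, top A: go to q_0, push YA → (q_0, cbcc, YAZ)
  read c, top Y: go to q_1, push BY → (q_1, bcc, BYAZ)
  read b, top B: go to q_0, push YB → (q_0, cc, YBYAZ)
  read c, top Y: go to q_1, push BY → (q_1, c, BYBYAZ)
  read c, top B: go to q_0, push ε → (q_0, ε, YBYAZ)
All input consumed in state q_0 with stack YBYAZ.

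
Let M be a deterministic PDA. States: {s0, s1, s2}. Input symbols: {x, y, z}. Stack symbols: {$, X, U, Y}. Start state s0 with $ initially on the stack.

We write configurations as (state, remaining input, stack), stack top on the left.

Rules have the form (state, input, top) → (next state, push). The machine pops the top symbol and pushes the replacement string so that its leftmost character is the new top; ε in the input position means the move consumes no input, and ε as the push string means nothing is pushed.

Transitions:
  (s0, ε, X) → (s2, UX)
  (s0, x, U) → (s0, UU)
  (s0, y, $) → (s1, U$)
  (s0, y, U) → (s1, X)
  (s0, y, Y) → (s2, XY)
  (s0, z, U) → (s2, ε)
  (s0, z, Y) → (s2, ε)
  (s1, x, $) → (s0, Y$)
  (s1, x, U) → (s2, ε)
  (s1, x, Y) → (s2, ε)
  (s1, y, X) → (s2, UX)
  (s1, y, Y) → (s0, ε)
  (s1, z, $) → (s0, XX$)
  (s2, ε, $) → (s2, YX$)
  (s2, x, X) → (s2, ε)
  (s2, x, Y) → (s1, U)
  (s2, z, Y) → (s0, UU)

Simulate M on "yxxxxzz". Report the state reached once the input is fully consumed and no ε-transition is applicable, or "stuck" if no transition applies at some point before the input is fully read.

s2

(s0, yxxxxzz, $) ⊢ (s1, xxxxzz, U$) ⊢ (s2, xxxzz, $) ⊢ (s2, xxxzz, YX$) ⊢ (s1, xxzz, UX$) ⊢ (s2, xzz, X$) ⊢ (s2, zz, $) ⊢ (s2, zz, YX$) ⊢ (s0, z, UUX$) ⊢ (s2, ε, UX$)
All input consumed; M is in state s2.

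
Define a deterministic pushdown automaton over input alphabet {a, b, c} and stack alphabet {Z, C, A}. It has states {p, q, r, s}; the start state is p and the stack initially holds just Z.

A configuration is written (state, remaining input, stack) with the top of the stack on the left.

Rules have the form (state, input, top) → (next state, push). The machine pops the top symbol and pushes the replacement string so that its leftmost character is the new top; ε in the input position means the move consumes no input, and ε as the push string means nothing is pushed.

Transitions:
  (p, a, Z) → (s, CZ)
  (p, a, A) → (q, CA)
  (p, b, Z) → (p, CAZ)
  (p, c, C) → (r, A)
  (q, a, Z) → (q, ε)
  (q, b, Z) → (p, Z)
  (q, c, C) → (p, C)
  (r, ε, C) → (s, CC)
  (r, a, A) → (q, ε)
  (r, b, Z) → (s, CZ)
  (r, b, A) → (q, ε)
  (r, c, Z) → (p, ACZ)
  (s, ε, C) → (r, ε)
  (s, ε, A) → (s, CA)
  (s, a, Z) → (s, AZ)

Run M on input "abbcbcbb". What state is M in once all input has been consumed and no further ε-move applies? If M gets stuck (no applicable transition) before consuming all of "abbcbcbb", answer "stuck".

(p, abbcbcbb, Z)
  read a, top Z: go to s, push CZ → (s, bbcbcbb, CZ)
  ε-move, top C: go to r, push ε → (r, bbcbcbb, Z)
  read b, top Z: go to s, push CZ → (s, bcbcbb, CZ)
  ε-move, top C: go to r, push ε → (r, bcbcbb, Z)
  read b, top Z: go to s, push CZ → (s, cbcbb, CZ)
  ε-move, top C: go to r, push ε → (r, cbcbb, Z)
  read c, top Z: go to p, push ACZ → (p, bcbb, ACZ)
No transition for (p, b, top A); M blocks with input bcbb remaining.

stuck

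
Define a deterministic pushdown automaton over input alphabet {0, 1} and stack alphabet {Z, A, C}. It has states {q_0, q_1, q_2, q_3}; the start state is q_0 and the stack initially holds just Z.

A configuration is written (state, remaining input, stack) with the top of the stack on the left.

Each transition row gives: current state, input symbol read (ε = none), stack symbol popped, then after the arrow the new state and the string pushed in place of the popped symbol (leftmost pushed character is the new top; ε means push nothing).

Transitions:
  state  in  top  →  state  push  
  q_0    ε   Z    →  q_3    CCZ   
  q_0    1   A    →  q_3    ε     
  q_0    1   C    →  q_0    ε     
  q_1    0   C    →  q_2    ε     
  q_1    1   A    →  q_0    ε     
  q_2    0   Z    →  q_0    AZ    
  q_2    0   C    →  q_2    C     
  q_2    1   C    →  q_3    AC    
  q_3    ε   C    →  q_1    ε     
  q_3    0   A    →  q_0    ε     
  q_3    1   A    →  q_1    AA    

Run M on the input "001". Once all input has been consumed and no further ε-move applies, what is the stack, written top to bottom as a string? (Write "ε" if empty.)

(q_0, 001, Z) ⊢ (q_3, 001, CCZ) ⊢ (q_1, 001, CZ) ⊢ (q_2, 01, Z) ⊢ (q_0, 1, AZ) ⊢ (q_3, ε, Z)
All input consumed in state q_3 with stack Z.

Z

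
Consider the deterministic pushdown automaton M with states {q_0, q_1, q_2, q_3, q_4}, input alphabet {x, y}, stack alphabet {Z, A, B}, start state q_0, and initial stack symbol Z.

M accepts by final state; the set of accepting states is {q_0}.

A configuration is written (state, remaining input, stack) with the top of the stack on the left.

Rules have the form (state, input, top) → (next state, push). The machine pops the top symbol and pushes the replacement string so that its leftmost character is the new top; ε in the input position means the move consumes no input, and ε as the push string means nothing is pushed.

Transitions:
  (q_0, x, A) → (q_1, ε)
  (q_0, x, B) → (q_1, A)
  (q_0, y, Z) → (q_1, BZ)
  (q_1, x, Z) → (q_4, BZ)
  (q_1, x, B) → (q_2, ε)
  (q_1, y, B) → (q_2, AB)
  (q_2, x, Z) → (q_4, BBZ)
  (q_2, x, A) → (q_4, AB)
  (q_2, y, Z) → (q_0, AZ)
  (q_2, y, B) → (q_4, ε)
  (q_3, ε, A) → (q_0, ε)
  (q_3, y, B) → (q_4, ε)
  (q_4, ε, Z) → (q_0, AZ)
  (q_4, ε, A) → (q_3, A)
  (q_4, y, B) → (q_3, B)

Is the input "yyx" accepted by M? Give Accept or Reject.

Accept

(q_0, yyx, Z)
  read y, top Z: go to q_1, push BZ → (q_1, yx, BZ)
  read y, top B: go to q_2, push AB → (q_2, x, ABZ)
  read x, top A: go to q_4, push AB → (q_4, ε, ABBZ)
  ε-move, top A: go to q_3, push A → (q_3, ε, ABBZ)
  ε-move, top A: go to q_0, push ε → (q_0, ε, BBZ)
All input consumed; state q_0 ∈ F.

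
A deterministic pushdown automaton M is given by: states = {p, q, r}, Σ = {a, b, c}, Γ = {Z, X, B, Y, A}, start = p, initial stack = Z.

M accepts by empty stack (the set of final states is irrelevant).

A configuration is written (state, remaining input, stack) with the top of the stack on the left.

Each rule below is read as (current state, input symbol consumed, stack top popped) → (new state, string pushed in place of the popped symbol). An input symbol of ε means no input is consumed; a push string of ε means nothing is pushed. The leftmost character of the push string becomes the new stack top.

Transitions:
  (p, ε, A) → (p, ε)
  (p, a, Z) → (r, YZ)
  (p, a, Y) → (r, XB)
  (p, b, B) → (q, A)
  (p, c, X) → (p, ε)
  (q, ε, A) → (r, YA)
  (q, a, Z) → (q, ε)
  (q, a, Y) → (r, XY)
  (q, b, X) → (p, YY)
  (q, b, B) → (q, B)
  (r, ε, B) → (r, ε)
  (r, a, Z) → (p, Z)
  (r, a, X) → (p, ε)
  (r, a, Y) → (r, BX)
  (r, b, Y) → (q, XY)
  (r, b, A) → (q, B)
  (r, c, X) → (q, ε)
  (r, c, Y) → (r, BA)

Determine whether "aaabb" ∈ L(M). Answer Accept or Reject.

(p, aaabb, Z) ⊢ (r, aabb, YZ) ⊢ (r, abb, BXZ) ⊢ (r, abb, XZ) ⊢ (p, bb, Z)
No transition applies at (p, bb, Z); input not fully consumed.

Reject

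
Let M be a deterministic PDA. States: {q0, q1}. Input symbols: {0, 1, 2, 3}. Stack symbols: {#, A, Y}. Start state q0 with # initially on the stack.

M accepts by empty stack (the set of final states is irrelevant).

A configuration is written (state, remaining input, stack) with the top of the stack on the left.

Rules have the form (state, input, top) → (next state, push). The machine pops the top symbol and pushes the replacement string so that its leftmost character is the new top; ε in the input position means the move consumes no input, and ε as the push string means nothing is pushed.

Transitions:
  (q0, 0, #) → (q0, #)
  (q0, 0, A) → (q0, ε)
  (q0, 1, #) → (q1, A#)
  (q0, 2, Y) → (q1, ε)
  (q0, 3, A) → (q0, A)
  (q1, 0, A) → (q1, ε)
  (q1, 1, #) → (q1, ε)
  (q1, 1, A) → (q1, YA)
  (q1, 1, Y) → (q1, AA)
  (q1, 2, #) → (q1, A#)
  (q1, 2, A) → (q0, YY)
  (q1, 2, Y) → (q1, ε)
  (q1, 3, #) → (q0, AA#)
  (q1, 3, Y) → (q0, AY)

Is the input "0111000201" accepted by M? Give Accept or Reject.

(q0, 0111000201, #)
  read 0, top #: go to q0, push # → (q0, 111000201, #)
  read 1, top #: go to q1, push A# → (q1, 11000201, A#)
  read 1, top A: go to q1, push YA → (q1, 1000201, YA#)
  read 1, top Y: go to q1, push AA → (q1, 000201, AAA#)
  read 0, top A: go to q1, push ε → (q1, 00201, AA#)
  read 0, top A: go to q1, push ε → (q1, 0201, A#)
  read 0, top A: go to q1, push ε → (q1, 201, #)
  read 2, top #: go to q1, push A# → (q1, 01, A#)
  read 0, top A: go to q1, push ε → (q1, 1, #)
  read 1, top #: go to q1, push ε → (q1, ε, ε)
All input consumed and the stack is empty.

Accept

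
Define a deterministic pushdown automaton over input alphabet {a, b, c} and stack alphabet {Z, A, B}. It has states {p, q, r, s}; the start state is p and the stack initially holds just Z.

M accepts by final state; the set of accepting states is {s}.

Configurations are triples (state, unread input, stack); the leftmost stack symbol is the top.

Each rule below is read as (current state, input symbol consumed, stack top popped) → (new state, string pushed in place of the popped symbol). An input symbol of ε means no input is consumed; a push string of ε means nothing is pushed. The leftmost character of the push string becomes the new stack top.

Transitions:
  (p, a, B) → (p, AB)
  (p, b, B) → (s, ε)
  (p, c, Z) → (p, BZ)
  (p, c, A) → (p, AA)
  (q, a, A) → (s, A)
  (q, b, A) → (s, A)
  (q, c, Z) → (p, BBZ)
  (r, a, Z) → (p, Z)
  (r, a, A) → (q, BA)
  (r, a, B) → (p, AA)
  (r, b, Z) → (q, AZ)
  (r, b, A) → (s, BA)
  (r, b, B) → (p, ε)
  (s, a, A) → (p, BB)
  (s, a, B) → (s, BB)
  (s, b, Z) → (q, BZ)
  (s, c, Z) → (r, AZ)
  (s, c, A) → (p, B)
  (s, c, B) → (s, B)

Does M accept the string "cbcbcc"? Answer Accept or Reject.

(p, cbcbcc, Z)
  read c, top Z: go to p, push BZ → (p, bcbcc, BZ)
  read b, top B: go to s, push ε → (s, cbcc, Z)
  read c, top Z: go to r, push AZ → (r, bcc, AZ)
  read b, top A: go to s, push BA → (s, cc, BAZ)
  read c, top B: go to s, push B → (s, c, BAZ)
  read c, top B: go to s, push B → (s, ε, BAZ)
All input consumed; state s ∈ F.

Accept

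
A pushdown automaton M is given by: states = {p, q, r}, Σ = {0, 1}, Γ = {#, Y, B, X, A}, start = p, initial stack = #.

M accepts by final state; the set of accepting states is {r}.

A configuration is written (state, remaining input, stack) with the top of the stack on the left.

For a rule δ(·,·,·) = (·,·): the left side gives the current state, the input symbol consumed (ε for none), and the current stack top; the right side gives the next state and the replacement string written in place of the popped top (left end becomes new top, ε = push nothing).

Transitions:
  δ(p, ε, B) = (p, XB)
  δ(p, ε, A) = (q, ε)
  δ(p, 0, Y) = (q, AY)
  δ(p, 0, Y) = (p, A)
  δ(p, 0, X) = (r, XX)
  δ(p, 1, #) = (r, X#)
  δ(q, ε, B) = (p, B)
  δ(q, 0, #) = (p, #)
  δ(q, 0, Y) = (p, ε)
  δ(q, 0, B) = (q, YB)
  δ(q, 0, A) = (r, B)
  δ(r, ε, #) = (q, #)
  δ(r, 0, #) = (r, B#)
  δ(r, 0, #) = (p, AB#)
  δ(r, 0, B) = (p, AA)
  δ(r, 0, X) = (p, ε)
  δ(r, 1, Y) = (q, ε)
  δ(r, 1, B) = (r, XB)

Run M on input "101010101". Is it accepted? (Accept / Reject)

One accepting computation: (p, 101010101, #) ⊢ (r, 01010101, X#) ⊢ (p, 1010101, #) ⊢ (r, 010101, X#) ⊢ (p, 10101, #) ⊢ (r, 0101, X#) ⊢ (p, 101, #) ⊢ (r, 01, X#) ⊢ (p, 1, #) ⊢ (r, ε, X#)
All input consumed and state r ∈ F.

Accept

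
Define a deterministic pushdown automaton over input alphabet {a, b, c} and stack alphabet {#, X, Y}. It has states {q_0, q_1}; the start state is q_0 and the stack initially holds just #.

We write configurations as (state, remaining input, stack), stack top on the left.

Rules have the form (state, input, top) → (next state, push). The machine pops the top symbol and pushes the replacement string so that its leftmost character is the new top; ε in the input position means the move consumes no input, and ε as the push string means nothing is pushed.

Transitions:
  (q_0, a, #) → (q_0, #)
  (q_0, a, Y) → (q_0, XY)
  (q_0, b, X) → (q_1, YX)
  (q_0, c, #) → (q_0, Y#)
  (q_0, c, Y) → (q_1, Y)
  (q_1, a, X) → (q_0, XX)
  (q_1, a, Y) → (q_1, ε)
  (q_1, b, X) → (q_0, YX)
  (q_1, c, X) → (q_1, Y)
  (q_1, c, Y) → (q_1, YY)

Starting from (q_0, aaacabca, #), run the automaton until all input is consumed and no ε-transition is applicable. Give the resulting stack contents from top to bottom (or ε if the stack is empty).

YXY#

(q_0, aaacabca, #)
  read a, top #: go to q_0, push # → (q_0, aacabca, #)
  read a, top #: go to q_0, push # → (q_0, acabca, #)
  read a, top #: go to q_0, push # → (q_0, cabca, #)
  read c, top #: go to q_0, push Y# → (q_0, abca, Y#)
  read a, top Y: go to q_0, push XY → (q_0, bca, XY#)
  read b, top X: go to q_1, push YX → (q_1, ca, YXY#)
  read c, top Y: go to q_1, push YY → (q_1, a, YYXY#)
  read a, top Y: go to q_1, push ε → (q_1, ε, YXY#)
All input consumed in state q_1 with stack YXY#.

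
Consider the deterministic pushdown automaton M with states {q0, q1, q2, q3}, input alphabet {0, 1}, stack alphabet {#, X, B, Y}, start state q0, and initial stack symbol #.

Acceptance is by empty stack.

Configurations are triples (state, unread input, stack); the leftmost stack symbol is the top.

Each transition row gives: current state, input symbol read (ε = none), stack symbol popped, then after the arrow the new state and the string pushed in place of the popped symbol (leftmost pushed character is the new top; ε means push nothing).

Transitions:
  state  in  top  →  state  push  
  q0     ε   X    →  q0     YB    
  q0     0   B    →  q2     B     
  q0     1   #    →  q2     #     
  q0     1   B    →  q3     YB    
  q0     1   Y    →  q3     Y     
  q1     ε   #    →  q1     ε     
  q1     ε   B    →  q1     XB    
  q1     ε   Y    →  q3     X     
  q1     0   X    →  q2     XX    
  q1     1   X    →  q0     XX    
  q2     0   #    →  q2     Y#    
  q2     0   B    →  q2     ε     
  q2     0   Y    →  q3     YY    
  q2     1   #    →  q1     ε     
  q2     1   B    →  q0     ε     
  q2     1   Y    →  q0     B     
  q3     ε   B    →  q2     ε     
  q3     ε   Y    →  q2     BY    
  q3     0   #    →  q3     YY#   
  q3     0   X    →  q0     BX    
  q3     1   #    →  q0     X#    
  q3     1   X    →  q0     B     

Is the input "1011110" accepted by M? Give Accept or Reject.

Reject

(q0, 1011110, #)
  read 1, top #: go to q2, push # → (q2, 011110, #)
  read 0, top #: go to q2, push Y# → (q2, 11110, Y#)
  read 1, top Y: go to q0, push B → (q0, 1110, B#)
  read 1, top B: go to q3, push YB → (q3, 110, YB#)
  ε-move, top Y: go to q2, push BY → (q2, 110, BYB#)
  read 1, top B: go to q0, push ε → (q0, 10, YB#)
  read 1, top Y: go to q3, push Y → (q3, 0, YB#)
  ε-move, top Y: go to q2, push BY → (q2, 0, BYB#)
  read 0, top B: go to q2, push ε → (q2, ε, YB#)
All input consumed; stack is YB#, not empty, and no further ε-move applies.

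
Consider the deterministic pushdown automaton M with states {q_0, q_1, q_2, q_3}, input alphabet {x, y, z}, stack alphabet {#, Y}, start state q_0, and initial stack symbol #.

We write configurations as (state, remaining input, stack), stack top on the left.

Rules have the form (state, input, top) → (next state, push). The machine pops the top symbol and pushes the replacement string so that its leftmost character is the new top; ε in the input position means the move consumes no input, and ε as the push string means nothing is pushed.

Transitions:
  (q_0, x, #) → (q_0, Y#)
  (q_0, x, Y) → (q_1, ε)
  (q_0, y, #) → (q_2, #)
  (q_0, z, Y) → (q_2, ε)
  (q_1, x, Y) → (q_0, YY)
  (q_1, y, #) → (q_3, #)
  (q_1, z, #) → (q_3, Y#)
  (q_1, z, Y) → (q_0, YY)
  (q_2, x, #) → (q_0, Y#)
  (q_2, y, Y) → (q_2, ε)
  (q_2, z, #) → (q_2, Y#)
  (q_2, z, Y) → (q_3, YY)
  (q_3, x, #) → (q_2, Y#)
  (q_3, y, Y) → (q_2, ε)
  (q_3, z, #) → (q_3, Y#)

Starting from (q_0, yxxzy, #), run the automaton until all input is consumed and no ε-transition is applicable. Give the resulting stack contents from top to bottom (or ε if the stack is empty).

#

(q_0, yxxzy, #)
  read y, top #: go to q_2, push # → (q_2, xxzy, #)
  read x, top #: go to q_0, push Y# → (q_0, xzy, Y#)
  read x, top Y: go to q_1, push ε → (q_1, zy, #)
  read z, top #: go to q_3, push Y# → (q_3, y, Y#)
  read y, top Y: go to q_2, push ε → (q_2, ε, #)
All input consumed in state q_2 with stack #.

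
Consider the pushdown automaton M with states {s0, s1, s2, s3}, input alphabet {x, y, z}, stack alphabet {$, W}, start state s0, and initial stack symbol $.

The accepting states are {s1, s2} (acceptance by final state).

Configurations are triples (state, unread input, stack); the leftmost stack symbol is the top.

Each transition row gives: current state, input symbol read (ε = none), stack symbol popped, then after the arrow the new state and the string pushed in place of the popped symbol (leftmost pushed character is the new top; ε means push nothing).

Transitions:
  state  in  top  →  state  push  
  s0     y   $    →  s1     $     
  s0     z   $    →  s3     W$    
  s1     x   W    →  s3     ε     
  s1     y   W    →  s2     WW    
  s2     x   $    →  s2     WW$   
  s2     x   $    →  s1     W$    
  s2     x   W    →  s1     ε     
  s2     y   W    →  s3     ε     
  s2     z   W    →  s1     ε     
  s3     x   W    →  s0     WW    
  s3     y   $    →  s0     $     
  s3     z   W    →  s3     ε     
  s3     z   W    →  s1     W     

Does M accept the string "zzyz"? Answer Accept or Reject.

Accept

One accepting computation: (s0, zzyz, $) ⊢ (s3, zyz, W$) ⊢ (s1, yz, W$) ⊢ (s2, z, WW$) ⊢ (s1, ε, W$)
All input consumed and state s1 ∈ F.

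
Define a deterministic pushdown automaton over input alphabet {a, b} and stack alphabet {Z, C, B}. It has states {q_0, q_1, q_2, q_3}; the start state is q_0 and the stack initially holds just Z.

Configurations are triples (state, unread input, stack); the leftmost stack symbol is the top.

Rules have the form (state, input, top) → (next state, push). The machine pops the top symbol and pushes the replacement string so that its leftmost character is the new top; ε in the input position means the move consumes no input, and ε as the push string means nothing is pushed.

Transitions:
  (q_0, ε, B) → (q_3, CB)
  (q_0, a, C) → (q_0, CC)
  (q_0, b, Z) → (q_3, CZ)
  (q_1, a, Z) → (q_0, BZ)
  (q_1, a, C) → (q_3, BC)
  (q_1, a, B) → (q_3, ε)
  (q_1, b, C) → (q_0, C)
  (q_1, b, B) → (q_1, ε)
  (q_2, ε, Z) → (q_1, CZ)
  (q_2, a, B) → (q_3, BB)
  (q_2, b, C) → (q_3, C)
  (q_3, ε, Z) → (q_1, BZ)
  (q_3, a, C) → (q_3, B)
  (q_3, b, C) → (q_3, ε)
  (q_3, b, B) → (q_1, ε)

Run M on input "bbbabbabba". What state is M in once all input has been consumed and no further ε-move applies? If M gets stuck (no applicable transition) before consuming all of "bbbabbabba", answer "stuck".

q_3

(q_0, bbbabbabba, Z)
  read b, top Z: go to q_3, push CZ → (q_3, bbabbabba, CZ)
  read b, top C: go to q_3, push ε → (q_3, babbabba, Z)
  ε-move, top Z: go to q_1, push BZ → (q_1, babbabba, BZ)
  read b, top B: go to q_1, push ε → (q_1, abbabba, Z)
  read a, top Z: go to q_0, push BZ → (q_0, bbabba, BZ)
  ε-move, top B: go to q_3, push CB → (q_3, bbabba, CBZ)
  read b, top C: go to q_3, push ε → (q_3, babba, BZ)
  read b, top B: go to q_1, push ε → (q_1, abba, Z)
  read a, top Z: go to q_0, push BZ → (q_0, bba, BZ)
  ε-move, top B: go to q_3, push CB → (q_3, bba, CBZ)
  read b, top C: go to q_3, push ε → (q_3, ba, BZ)
  read b, top B: go to q_1, push ε → (q_1, a, Z)
  read a, top Z: go to q_0, push BZ → (q_0, ε, BZ)
  ε-move, top B: go to q_3, push CB → (q_3, ε, CBZ)
All input consumed; M is in state q_3.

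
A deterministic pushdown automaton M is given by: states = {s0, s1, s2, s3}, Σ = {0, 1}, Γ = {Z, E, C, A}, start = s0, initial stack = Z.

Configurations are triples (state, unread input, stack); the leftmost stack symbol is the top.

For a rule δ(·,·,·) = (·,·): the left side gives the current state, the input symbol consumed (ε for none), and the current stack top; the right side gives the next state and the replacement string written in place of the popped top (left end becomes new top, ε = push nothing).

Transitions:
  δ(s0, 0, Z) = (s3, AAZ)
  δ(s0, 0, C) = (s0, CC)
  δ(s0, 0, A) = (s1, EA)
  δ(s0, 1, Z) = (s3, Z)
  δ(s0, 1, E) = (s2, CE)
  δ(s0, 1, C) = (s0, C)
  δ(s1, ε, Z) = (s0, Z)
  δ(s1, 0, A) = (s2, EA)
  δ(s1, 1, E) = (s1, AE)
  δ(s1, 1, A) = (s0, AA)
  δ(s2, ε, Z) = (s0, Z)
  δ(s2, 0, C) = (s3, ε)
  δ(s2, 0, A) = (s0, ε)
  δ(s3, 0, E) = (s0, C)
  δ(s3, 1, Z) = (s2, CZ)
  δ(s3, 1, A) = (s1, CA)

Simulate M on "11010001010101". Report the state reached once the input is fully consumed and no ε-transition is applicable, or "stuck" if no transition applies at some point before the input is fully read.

stuck

(s0, 11010001010101, Z) ⊢ (s3, 1010001010101, Z) ⊢ (s2, 010001010101, CZ) ⊢ (s3, 10001010101, Z) ⊢ (s2, 0001010101, CZ) ⊢ (s3, 001010101, Z)
No transition for (s3, 0, top Z); M blocks with input 001010101 remaining.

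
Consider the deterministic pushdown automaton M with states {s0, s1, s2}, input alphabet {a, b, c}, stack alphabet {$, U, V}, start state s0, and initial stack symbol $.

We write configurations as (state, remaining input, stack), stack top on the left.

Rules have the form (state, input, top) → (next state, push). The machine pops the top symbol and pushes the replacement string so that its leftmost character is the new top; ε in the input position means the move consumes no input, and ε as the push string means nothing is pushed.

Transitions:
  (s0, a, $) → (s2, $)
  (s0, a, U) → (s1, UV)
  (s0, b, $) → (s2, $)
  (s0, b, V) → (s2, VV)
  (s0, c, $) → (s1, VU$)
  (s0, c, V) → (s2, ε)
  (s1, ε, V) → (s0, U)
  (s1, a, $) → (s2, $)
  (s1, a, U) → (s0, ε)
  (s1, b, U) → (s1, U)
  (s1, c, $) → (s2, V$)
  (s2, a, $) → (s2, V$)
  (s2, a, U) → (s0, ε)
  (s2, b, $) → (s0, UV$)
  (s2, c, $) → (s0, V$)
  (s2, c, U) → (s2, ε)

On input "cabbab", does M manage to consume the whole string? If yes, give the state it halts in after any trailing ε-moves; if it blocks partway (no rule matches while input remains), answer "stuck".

s2

(s0, cabbab, $)
  read c, top $: go to s1, push VU$ → (s1, abbab, VU$)
  ε-move, top V: go to s0, push U → (s0, abbab, UU$)
  read a, top U: go to s1, push UV → (s1, bbab, UVU$)
  read b, top U: go to s1, push U → (s1, bab, UVU$)
  read b, top U: go to s1, push U → (s1, ab, UVU$)
  read a, top U: go to s0, push ε → (s0, b, VU$)
  read b, top V: go to s2, push VV → (s2, ε, VVU$)
All input consumed; M is in state s2.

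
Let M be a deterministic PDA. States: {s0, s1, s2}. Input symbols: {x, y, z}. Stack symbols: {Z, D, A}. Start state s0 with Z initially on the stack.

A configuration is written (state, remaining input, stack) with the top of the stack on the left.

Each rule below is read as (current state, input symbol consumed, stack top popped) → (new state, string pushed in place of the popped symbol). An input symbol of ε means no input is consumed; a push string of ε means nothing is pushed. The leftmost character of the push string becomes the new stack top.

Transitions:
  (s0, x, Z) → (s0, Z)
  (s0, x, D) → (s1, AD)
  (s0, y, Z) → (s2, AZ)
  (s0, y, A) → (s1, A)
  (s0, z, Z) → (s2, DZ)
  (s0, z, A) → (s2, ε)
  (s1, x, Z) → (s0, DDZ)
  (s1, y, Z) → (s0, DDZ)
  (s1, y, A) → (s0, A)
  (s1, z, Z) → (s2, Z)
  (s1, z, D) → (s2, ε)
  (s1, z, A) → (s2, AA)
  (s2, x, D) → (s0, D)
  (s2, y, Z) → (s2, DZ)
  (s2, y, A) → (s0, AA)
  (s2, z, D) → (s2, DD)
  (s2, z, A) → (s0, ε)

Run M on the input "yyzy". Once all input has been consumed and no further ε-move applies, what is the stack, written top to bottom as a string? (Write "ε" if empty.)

(s0, yyzy, Z)
  read y, top Z: go to s2, push AZ → (s2, yzy, AZ)
  read y, top A: go to s0, push AA → (s0, zy, AAZ)
  read z, top A: go to s2, push ε → (s2, y, AZ)
  read y, top A: go to s0, push AA → (s0, ε, AAZ)
All input consumed in state s0 with stack AAZ.

AAZ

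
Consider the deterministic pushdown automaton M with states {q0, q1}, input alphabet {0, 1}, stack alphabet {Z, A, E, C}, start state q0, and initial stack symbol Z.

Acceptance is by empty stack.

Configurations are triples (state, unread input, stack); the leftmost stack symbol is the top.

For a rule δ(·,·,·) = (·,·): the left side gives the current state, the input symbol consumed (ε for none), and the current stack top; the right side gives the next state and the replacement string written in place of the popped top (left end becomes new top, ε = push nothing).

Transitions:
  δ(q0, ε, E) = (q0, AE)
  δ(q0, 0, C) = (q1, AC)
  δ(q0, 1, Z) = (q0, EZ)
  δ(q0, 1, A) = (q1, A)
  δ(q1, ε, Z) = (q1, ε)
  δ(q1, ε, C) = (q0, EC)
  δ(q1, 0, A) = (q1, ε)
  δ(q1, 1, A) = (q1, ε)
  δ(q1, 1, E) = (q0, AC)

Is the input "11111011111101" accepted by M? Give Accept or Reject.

Reject

(q0, 11111011111101, Z)
  read 1, top Z: go to q0, push EZ → (q0, 1111011111101, EZ)
  ε-move, top E: go to q0, push AE → (q0, 1111011111101, AEZ)
  read 1, top A: go to q1, push A → (q1, 111011111101, AEZ)
  read 1, top A: go to q1, push ε → (q1, 11011111101, EZ)
  read 1, top E: go to q0, push AC → (q0, 1011111101, ACZ)
  read 1, top A: go to q1, push A → (q1, 011111101, ACZ)
  read 0, top A: go to q1, push ε → (q1, 11111101, CZ)
  ε-move, top C: go to q0, push EC → (q0, 11111101, ECZ)
  ε-move, top E: go to q0, push AE → (q0, 11111101, AECZ)
  read 1, top A: go to q1, push A → (q1, 1111101, AECZ)
  read 1, top A: go to q1, push ε → (q1, 111101, ECZ)
  read 1, top E: go to q0, push AC → (q0, 11101, ACCZ)
  read 1, top A: go to q1, push A → (q1, 1101, ACCZ)
  read 1, top A: go to q1, push ε → (q1, 101, CCZ)
  ε-move, top C: go to q0, push EC → (q0, 101, ECCZ)
  ε-move, top E: go to q0, push AE → (q0, 101, AECCZ)
  read 1, top A: go to q1, push A → (q1, 01, AECCZ)
  read 0, top A: go to q1, push ε → (q1, 1, ECCZ)
  read 1, top E: go to q0, push AC → (q0, ε, ACCCZ)
All input consumed; stack is ACCCZ, not empty, and no further ε-move applies.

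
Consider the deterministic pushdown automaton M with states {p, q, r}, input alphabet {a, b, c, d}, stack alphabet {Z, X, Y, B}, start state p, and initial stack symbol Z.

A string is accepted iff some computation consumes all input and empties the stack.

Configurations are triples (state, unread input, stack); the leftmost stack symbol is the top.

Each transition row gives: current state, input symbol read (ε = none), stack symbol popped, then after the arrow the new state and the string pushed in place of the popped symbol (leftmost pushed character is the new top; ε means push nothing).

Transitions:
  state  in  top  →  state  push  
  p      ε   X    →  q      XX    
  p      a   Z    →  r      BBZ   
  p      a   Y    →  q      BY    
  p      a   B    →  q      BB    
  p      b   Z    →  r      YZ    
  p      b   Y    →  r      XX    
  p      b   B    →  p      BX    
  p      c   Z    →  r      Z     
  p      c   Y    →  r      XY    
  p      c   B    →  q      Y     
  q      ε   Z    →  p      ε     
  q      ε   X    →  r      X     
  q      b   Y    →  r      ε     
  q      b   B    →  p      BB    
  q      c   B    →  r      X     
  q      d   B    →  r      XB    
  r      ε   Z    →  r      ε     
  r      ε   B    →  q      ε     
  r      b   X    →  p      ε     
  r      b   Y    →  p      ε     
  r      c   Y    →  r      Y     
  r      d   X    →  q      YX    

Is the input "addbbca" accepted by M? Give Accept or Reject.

Reject

(p, addbbca, Z)
  read a, top Z: go to r, push BBZ → (r, ddbbca, BBZ)
  ε-move, top B: go to q, push ε → (q, ddbbca, BZ)
  read d, top B: go to r, push XB → (r, dbbca, XBZ)
  read d, top X: go to q, push YX → (q, bbca, YXBZ)
  read b, top Y: go to r, push ε → (r, bca, XBZ)
  read b, top X: go to p, push ε → (p, ca, BZ)
  read c, top B: go to q, push Y → (q, a, YZ)
No transition applies at (q, a, YZ); input not fully consumed.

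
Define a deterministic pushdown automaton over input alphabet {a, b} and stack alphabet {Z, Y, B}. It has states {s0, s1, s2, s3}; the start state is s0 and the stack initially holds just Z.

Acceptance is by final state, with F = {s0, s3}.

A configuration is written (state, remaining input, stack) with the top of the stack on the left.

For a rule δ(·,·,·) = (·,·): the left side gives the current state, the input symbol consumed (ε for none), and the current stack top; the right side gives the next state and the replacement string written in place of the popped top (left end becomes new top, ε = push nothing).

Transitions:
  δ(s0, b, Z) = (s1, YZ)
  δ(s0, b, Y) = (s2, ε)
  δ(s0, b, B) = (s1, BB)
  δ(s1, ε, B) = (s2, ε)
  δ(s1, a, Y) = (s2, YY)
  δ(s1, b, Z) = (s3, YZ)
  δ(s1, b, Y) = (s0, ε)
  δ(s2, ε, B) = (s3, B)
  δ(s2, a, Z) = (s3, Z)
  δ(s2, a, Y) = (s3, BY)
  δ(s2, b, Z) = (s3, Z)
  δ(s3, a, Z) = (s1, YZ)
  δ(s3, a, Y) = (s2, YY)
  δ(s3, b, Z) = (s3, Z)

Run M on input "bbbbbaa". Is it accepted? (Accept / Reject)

Accept

(s0, bbbbbaa, Z)
  read b, top Z: go to s1, push YZ → (s1, bbbbaa, YZ)
  read b, top Y: go to s0, push ε → (s0, bbbaa, Z)
  read b, top Z: go to s1, push YZ → (s1, bbaa, YZ)
  read b, top Y: go to s0, push ε → (s0, baa, Z)
  read b, top Z: go to s1, push YZ → (s1, aa, YZ)
  read a, top Y: go to s2, push YY → (s2, a, YYZ)
  read a, top Y: go to s3, push BY → (s3, ε, BYYZ)
All input consumed; state s3 ∈ F.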